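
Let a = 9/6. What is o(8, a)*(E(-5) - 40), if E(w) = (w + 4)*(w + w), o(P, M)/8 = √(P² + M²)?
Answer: -120*√265 ≈ -1953.5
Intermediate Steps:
a = 3/2 (a = 9*(⅙) = 3/2 ≈ 1.5000)
o(P, M) = 8*√(M² + P²) (o(P, M) = 8*√(P² + M²) = 8*√(M² + P²))
E(w) = 2*w*(4 + w) (E(w) = (4 + w)*(2*w) = 2*w*(4 + w))
o(8, a)*(E(-5) - 40) = (8*√((3/2)² + 8²))*(2*(-5)*(4 - 5) - 40) = (8*√(9/4 + 64))*(2*(-5)*(-1) - 40) = (8*√(265/4))*(10 - 40) = (8*(√265/2))*(-30) = (4*√265)*(-30) = -120*√265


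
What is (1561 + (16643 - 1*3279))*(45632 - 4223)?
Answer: 618029325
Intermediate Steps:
(1561 + (16643 - 1*3279))*(45632 - 4223) = (1561 + (16643 - 3279))*41409 = (1561 + 13364)*41409 = 14925*41409 = 618029325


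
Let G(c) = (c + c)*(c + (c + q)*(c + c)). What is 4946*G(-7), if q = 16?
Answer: 9209452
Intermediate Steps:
G(c) = 2*c*(c + 2*c*(16 + c)) (G(c) = (c + c)*(c + (c + 16)*(c + c)) = (2*c)*(c + (16 + c)*(2*c)) = (2*c)*(c + 2*c*(16 + c)) = 2*c*(c + 2*c*(16 + c)))
4946*G(-7) = 4946*((-7)**2*(66 + 4*(-7))) = 4946*(49*(66 - 28)) = 4946*(49*38) = 4946*1862 = 9209452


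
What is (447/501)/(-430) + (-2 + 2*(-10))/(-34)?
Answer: 787377/1220770 ≈ 0.64498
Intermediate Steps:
(447/501)/(-430) + (-2 + 2*(-10))/(-34) = (447*(1/501))*(-1/430) + (-2 - 20)*(-1/34) = (149/167)*(-1/430) - 22*(-1/34) = -149/71810 + 11/17 = 787377/1220770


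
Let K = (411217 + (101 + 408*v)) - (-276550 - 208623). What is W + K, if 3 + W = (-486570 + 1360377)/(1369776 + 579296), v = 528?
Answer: 2167197419471/1949072 ≈ 1.1119e+6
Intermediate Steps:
W = -4973409/1949072 (W = -3 + (-486570 + 1360377)/(1369776 + 579296) = -3 + 873807/1949072 = -4973409/1949072 ≈ -2.5517)
K = 1111915 (K = (411217 + (101 + 408*528)) - (-276550 - 208623) = (411217 + (101 + 215424)) - 1*(-485173) = (411217 + 215525) + 485173 = 626742 + 485173 = 1111915)
W + K = -4973409/1949072 + 1111915 = 2167197419471/1949072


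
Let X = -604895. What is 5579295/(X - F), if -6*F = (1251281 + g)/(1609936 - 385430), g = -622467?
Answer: -20495640609810/2222092356203 ≈ -9.2236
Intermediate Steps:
F = -314407/3673518 (F = -(1251281 - 622467)/(6*(1609936 - 385430)) = -314407/(3*1224506) = -1/6*314407/612253 = -314407/3673518 ≈ -0.085587)
5579295/(X - F) = 5579295/(-604895 - 1*(-314407/3673518)) = 5579295/(-604895 + 314407/3673518) = 5579295/(-2222092356203/3673518) = 5579295*(-3673518/2222092356203) = -20495640609810/2222092356203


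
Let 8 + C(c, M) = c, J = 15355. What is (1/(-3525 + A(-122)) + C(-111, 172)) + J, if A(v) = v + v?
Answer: 57424483/3769 ≈ 15236.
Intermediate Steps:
C(c, M) = -8 + c
A(v) = 2*v
(1/(-3525 + A(-122)) + C(-111, 172)) + J = (1/(-3525 + 2*(-122)) + (-8 - 111)) + 15355 = (1/(-3525 - 244) - 119) + 15355 = (1/(-3769) - 119) + 15355 = (-1/3769 - 119) + 15355 = -448512/3769 + 15355 = 57424483/3769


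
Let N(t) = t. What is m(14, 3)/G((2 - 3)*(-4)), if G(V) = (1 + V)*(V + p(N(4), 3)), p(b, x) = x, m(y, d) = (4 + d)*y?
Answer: 14/5 ≈ 2.8000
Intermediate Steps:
m(y, d) = y*(4 + d)
G(V) = (1 + V)*(3 + V) (G(V) = (1 + V)*(V + 3) = (1 + V)*(3 + V))
m(14, 3)/G((2 - 3)*(-4)) = (14*(4 + 3))/(3 + ((2 - 3)*(-4))² + 4*((2 - 3)*(-4))) = (14*7)/(3 + (-1*(-4))² + 4*(-1*(-4))) = 98/(3 + 4² + 4*4) = 98/(3 + 16 + 16) = 98/35 = 98*(1/35) = 14/5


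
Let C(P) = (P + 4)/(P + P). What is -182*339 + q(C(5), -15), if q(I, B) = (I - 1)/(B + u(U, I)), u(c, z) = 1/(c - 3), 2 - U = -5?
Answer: -18200908/295 ≈ -61698.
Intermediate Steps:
U = 7 (U = 2 - 1*(-5) = 2 + 5 = 7)
u(c, z) = 1/(-3 + c)
C(P) = (4 + P)/(2*P) (C(P) = (4 + P)/((2*P)) = (4 + P)*(1/(2*P)) = (4 + P)/(2*P))
q(I, B) = (-1 + I)/(¼ + B) (q(I, B) = (I - 1)/(B + 1/(-3 + 7)) = (-1 + I)/(B + 1/4) = (-1 + I)/(B + ¼) = (-1 + I)/(¼ + B))
-182*339 + q(C(5), -15) = -182*339 + 4*(-1 + (½)*(4 + 5)/5)/(1 + 4*(-15)) = -61698 + 4*(-1 + (½)*(⅕)*9)/(1 - 60) = -61698 + 4*(-1 + 9/10)/(-59) = -61698 + 4*(-1/59)*(-⅒) = -61698 + 2/295 = -18200908/295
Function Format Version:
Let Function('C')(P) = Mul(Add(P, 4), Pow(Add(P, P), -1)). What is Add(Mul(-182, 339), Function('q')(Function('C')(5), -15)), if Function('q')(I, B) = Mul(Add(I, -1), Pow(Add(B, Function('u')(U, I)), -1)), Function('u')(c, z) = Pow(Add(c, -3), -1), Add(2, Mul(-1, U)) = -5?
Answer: Rational(-18200908, 295) ≈ -61698.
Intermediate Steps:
U = 7 (U = Add(2, Mul(-1, -5)) = Add(2, 5) = 7)
Function('u')(c, z) = Pow(Add(-3, c), -1)
Function('C')(P) = Mul(Rational(1, 2), Pow(P, -1), Add(4, P)) (Function('C')(P) = Mul(Add(4, P), Pow(Mul(2, P), -1)) = Mul(Add(4, P), Mul(Rational(1, 2), Pow(P, -1))) = Mul(Rational(1, 2), Pow(P, -1), Add(4, P)))
Function('q')(I, B) = Mul(Pow(Add(Rational(1, 4), B), -1), Add(-1, I)) (Function('q')(I, B) = Mul(Add(I, -1), Pow(Add(B, Pow(Add(-3, 7), -1)), -1)) = Mul(Add(-1, I), Pow(Add(B, Pow(4, -1)), -1)) = Mul(Add(-1, I), Pow(Add(B, Rational(1, 4)), -1)) = Mul(Add(-1, I), Pow(Add(Rational(1, 4), B), -1)) = Mul(Pow(Add(Rational(1, 4), B), -1), Add(-1, I)))
Add(Mul(-182, 339), Function('q')(Function('C')(5), -15)) = Add(Mul(-182, 339), Mul(4, Pow(Add(1, Mul(4, -15)), -1), Add(-1, Mul(Rational(1, 2), Pow(5, -1), Add(4, 5))))) = Add(-61698, Mul(4, Pow(Add(1, -60), -1), Add(-1, Mul(Rational(1, 2), Rational(1, 5), 9)))) = Add(-61698, Mul(4, Pow(-59, -1), Add(-1, Rational(9, 10)))) = Add(-61698, Mul(4, Rational(-1, 59), Rational(-1, 10))) = Add(-61698, Rational(2, 295)) = Rational(-18200908, 295)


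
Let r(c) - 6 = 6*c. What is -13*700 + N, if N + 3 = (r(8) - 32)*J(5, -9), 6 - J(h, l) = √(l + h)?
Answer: -8971 - 44*I ≈ -8971.0 - 44.0*I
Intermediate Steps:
r(c) = 6 + 6*c
J(h, l) = 6 - √(h + l) (J(h, l) = 6 - √(l + h) = 6 - √(h + l))
N = 129 - 44*I (N = -3 + ((6 + 6*8) - 32)*(6 - √(5 - 9)) = -3 + ((6 + 48) - 32)*(6 - √(-4)) = -3 + (54 - 32)*(6 - 2*I) = -3 + 22*(6 - 2*I) = -3 + (132 - 44*I) = 129 - 44*I ≈ 129.0 - 44.0*I)
-13*700 + N = -13*700 + (129 - 44*I) = -9100 + (129 - 44*I) = -8971 - 44*I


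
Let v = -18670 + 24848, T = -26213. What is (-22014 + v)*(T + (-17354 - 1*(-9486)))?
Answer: 539706716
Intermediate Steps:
v = 6178
(-22014 + v)*(T + (-17354 - 1*(-9486))) = (-22014 + 6178)*(-26213 + (-17354 - 1*(-9486))) = -15836*(-26213 + (-17354 + 9486)) = -15836*(-26213 - 7868) = -15836*(-34081) = 539706716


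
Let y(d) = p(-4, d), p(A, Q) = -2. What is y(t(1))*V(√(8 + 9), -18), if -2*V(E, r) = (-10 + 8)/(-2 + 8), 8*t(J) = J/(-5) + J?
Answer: -⅓ ≈ -0.33333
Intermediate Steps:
t(J) = J/10 (t(J) = (J/(-5) + J)/8 = (J*(-⅕) + J)/8 = (-J/5 + J)/8 = (4*J/5)/8 = J/10)
V(E, r) = ⅙ (V(E, r) = -(-10 + 8)/(2*(-2 + 8)) = -(-1)/6 = -½*(-⅓) = ⅙)
y(d) = -2
y(t(1))*V(√(8 + 9), -18) = -2*⅙ = -⅓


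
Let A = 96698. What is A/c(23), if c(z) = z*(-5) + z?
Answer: -48349/46 ≈ -1051.1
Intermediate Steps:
c(z) = -4*z (c(z) = -5*z + z = -4*z)
A/c(23) = 96698/((-4*23)) = 96698/(-92) = 96698*(-1/92) = -48349/46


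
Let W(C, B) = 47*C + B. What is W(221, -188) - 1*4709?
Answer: 5490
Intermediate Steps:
W(C, B) = B + 47*C
W(221, -188) - 1*4709 = (-188 + 47*221) - 1*4709 = (-188 + 10387) - 4709 = 10199 - 4709 = 5490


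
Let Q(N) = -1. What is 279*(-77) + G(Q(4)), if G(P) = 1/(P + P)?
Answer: -42967/2 ≈ -21484.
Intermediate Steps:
G(P) = 1/(2*P)
279*(-77) + G(Q(4)) = 279*(-77) + (1/2)/(-1) = -21483 + (1/2)*(-1) = -21483 - 1/2 = -42967/2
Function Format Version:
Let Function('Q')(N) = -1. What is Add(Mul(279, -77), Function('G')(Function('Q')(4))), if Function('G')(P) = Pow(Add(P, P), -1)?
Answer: Rational(-42967, 2) ≈ -21484.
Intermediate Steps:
Function('G')(P) = Mul(Rational(1, 2), Pow(P, -1)) (Function('G')(P) = Pow(Mul(2, P), -1) = Mul(Rational(1, 2), Pow(P, -1)))
Add(Mul(279, -77), Function('G')(Function('Q')(4))) = Add(Mul(279, -77), Mul(Rational(1, 2), Pow(-1, -1))) = Add(-21483, Mul(Rational(1, 2), -1)) = Add(-21483, Rational(-1, 2)) = Rational(-42967, 2)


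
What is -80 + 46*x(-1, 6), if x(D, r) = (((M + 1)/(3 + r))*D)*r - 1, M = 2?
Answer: -218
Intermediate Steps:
x(D, r) = -1 + 3*D*r/(3 + r) (x(D, r) = (((2 + 1)/(3 + r))*D)*r - 1 = ((3/(3 + r))*D)*r - 1 = (3*D/(3 + r))*r - 1 = 3*D*r/(3 + r) - 1 = -1 + 3*D*r/(3 + r))
-80 + 46*x(-1, 6) = -80 + 46*((-3 - 1*6 + 3*(-1)*6)/(3 + 6)) = -80 + 46*((-3 - 6 - 18)/9) = -80 + 46*((1/9)*(-27)) = -80 + 46*(-3) = -80 - 138 = -218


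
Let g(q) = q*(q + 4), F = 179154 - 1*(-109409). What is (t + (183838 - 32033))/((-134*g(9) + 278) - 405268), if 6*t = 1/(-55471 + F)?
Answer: -212307186361/588326072736 ≈ -0.36087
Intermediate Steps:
F = 288563 (F = 179154 + 109409 = 288563)
g(q) = q*(4 + q)
t = 1/1398552 (t = 1/(6*(-55471 + 288563)) = (⅙)/233092 = (⅙)*(1/233092) = 1/1398552 ≈ 7.1503e-7)
(t + (183838 - 32033))/((-134*g(9) + 278) - 405268) = (1/1398552 + (183838 - 32033))/((-1206*(4 + 9) + 278) - 405268) = (1/1398552 + 151805)/((-1206*13 + 278) - 405268) = 212307186361/(1398552*((-134*117 + 278) - 405268)) = 212307186361/(1398552*((-15678 + 278) - 405268)) = 212307186361/(1398552*(-15400 - 405268)) = (212307186361/1398552)/(-420668) = (212307186361/1398552)*(-1/420668) = -212307186361/588326072736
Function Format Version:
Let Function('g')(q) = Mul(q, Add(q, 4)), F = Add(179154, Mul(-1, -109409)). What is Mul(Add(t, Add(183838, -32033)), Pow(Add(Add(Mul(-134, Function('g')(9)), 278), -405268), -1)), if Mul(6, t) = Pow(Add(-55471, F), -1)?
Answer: Rational(-212307186361, 588326072736) ≈ -0.36087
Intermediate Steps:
F = 288563 (F = Add(179154, 109409) = 288563)
Function('g')(q) = Mul(q, Add(4, q))
t = Rational(1, 1398552) (t = Mul(Rational(1, 6), Pow(Add(-55471, 288563), -1)) = Mul(Rational(1, 6), Pow(233092, -1)) = Mul(Rational(1, 6), Rational(1, 233092)) = Rational(1, 1398552) ≈ 7.1503e-7)
Mul(Add(t, Add(183838, -32033)), Pow(Add(Add(Mul(-134, Function('g')(9)), 278), -405268), -1)) = Mul(Add(Rational(1, 1398552), Add(183838, -32033)), Pow(Add(Add(Mul(-134, Mul(9, Add(4, 9))), 278), -405268), -1)) = Mul(Add(Rational(1, 1398552), 151805), Pow(Add(Add(Mul(-134, Mul(9, 13)), 278), -405268), -1)) = Mul(Rational(212307186361, 1398552), Pow(Add(Add(Mul(-134, 117), 278), -405268), -1)) = Mul(Rational(212307186361, 1398552), Pow(Add(Add(-15678, 278), -405268), -1)) = Mul(Rational(212307186361, 1398552), Pow(Add(-15400, -405268), -1)) = Mul(Rational(212307186361, 1398552), Pow(-420668, -1)) = Mul(Rational(212307186361, 1398552), Rational(-1, 420668)) = Rational(-212307186361, 588326072736)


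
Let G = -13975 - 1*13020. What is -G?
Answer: 26995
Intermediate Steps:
G = -26995 (G = -13975 - 13020 = -26995)
-G = -1*(-26995) = 26995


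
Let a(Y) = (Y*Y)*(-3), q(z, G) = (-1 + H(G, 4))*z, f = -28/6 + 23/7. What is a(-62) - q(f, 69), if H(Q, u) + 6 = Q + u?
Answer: -80086/7 ≈ -11441.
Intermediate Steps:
H(Q, u) = -6 + Q + u (H(Q, u) = -6 + (Q + u) = -6 + Q + u)
f = -29/21 (f = -28*⅙ + 23*(⅐) = -14/3 + 23/7 = -29/21 ≈ -1.3810)
q(z, G) = z*(-3 + G) (q(z, G) = (-1 + (-6 + G + 4))*z = (-1 + (-2 + G))*z = (-3 + G)*z = z*(-3 + G))
a(Y) = -3*Y² (a(Y) = Y²*(-3) = -3*Y²)
a(-62) - q(f, 69) = -3*(-62)² - (-29)*(-3 + 69)/21 = -3*3844 - (-29)*66/21 = -11532 - 1*(-638/7) = -11532 + 638/7 = -80086/7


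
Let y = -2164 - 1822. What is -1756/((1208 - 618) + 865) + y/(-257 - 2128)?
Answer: 107438/231345 ≈ 0.46441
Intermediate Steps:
y = -3986
-1756/((1208 - 618) + 865) + y/(-257 - 2128) = -1756/((1208 - 618) + 865) - 3986/(-257 - 2128) = -1756/(590 + 865) - 3986/(-2385) = -1756/1455 - 3986*(-1/2385) = -1756*1/1455 + 3986/2385 = -1756/1455 + 3986/2385 = 107438/231345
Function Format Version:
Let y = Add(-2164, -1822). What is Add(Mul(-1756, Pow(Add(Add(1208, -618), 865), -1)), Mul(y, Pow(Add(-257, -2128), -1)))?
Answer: Rational(107438, 231345) ≈ 0.46441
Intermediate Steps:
y = -3986
Add(Mul(-1756, Pow(Add(Add(1208, -618), 865), -1)), Mul(y, Pow(Add(-257, -2128), -1))) = Add(Mul(-1756, Pow(Add(Add(1208, -618), 865), -1)), Mul(-3986, Pow(Add(-257, -2128), -1))) = Add(Mul(-1756, Pow(Add(590, 865), -1)), Mul(-3986, Pow(-2385, -1))) = Add(Mul(-1756, Pow(1455, -1)), Mul(-3986, Rational(-1, 2385))) = Add(Mul(-1756, Rational(1, 1455)), Rational(3986, 2385)) = Add(Rational(-1756, 1455), Rational(3986, 2385)) = Rational(107438, 231345)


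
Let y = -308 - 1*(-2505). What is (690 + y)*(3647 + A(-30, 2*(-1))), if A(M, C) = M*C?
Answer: 10702109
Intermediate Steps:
A(M, C) = C*M
y = 2197 (y = -308 + 2505 = 2197)
(690 + y)*(3647 + A(-30, 2*(-1))) = (690 + 2197)*(3647 + (2*(-1))*(-30)) = 2887*(3647 - 2*(-30)) = 2887*(3647 + 60) = 2887*3707 = 10702109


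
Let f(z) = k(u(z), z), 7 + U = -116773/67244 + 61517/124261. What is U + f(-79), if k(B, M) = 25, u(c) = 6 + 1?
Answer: 140030839707/8355806684 ≈ 16.759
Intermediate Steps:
u(c) = 7
U = -68864327393/8355806684 (U = -7 + (-116773/67244 + 61517/124261) = -7 - 10373680605/8355806684 = -68864327393/8355806684 ≈ -8.2415)
f(z) = 25
U + f(-79) = -68864327393/8355806684 + 25 = 140030839707/8355806684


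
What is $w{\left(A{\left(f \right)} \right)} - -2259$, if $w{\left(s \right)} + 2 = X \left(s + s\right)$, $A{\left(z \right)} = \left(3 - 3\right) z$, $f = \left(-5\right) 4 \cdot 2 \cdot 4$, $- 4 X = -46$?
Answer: $2257$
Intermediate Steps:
$X = \frac{23}{2}$ ($X = \left(- \frac{1}{4}\right) \left(-46\right) = \frac{23}{2} \approx 11.5$)
$f = -160$ ($f = \left(-20\right) 8 = -160$)
$A{\left(z \right)} = 0$ ($A{\left(z \right)} = 0 z = 0$)
$w{\left(s \right)} = -2 + 23 s$ ($w{\left(s \right)} = -2 + \frac{23 \left(s + s\right)}{2} = -2 + \frac{23 \cdot 2 s}{2} = -2 + 23 s$)
$w{\left(A{\left(f \right)} \right)} - -2259 = \left(-2 + 23 \cdot 0\right) - -2259 = \left(-2 + 0\right) + 2259 = -2 + 2259 = 2257$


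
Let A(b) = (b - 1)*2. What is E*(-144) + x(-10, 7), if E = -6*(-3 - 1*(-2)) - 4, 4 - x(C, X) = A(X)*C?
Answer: -164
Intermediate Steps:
A(b) = -2 + 2*b (A(b) = (-1 + b)*2 = -2 + 2*b)
x(C, X) = 4 - C*(-2 + 2*X) (x(C, X) = 4 - (-2 + 2*X)*C = 4 - C*(-2 + 2*X))
E = 2 (E = -6*(-3 + 2) - 4 = -6*(-1) - 4 = 6 - 4 = 2)
E*(-144) + x(-10, 7) = 2*(-144) + (4 - 2*(-10)*(-1 + 7)) = -288 + (4 - 2*(-10)*6) = -288 + (4 + 120) = -288 + 124 = -164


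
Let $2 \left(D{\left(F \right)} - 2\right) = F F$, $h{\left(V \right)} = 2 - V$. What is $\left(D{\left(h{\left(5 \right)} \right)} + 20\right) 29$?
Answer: $\frac{1537}{2} \approx 768.5$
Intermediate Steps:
$D{\left(F \right)} = 2 + \frac{F^{2}}{2}$ ($D{\left(F \right)} = 2 + \frac{F F}{2} = 2 + \frac{F^{2}}{2}$)
$\left(D{\left(h{\left(5 \right)} \right)} + 20\right) 29 = \left(\left(2 + \frac{\left(2 - 5\right)^{2}}{2}\right) + 20\right) 29 = \left(\left(2 + \frac{\left(-3\right)^{2}}{2}\right) + 20\right) 29 = \left(\left(2 + \frac{1}{2} \cdot 9\right) + 20\right) 29 = \left(\left(2 + \frac{9}{2}\right) + 20\right) 29 = \left(\frac{13}{2} + 20\right) 29 = \frac{53}{2} \cdot 29 = \frac{1537}{2}$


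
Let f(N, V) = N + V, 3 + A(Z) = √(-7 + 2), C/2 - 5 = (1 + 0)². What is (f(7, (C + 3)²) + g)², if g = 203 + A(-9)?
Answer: (432 + I*√5)² ≈ 1.8662e+5 + 1932.0*I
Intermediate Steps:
C = 12 (C = 10 + 2*(1 + 0)² = 10 + 2*1² = 10 + 2*1 = 10 + 2 = 12)
A(Z) = -3 + I*√5 (A(Z) = -3 + √(-7 + 2) = -3 + √(-5) = -3 + I*√5)
g = 200 + I*√5 (g = 203 + (-3 + I*√5) = 200 + I*√5 ≈ 200.0 + 2.2361*I)
(f(7, (C + 3)²) + g)² = ((7 + (12 + 3)²) + (200 + I*√5))² = ((7 + 15²) + (200 + I*√5))² = ((7 + 225) + (200 + I*√5))² = (232 + (200 + I*√5))² = (432 + I*√5)²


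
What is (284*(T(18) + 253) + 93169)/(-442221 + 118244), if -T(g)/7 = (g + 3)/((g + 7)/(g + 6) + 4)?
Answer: -18965589/39201217 ≈ -0.48380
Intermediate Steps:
T(g) = -7*(3 + g)/(4 + (7 + g)/(6 + g)) (T(g) = -7*(g + 3)/((g + 7)/(g + 6) + 4) = -7*(3 + g)/((7 + g)/(6 + g) + 4) = -7*(3 + g)/(4 + (7 + g)/(6 + g)))
(284*(T(18) + 253) + 93169)/(-442221 + 118244) = (284*(7*(-18 - 1*18² - 9*18)/(31 + 5*18) + 253) + 93169)/(-442221 + 118244) = (284*(7*(-18 - 1*324 - 162)/(31 + 90) + 253) + 93169)/(-323977) = (284*(7*(-18 - 324 - 162)/121 + 253) + 93169)*(-1/323977) = (284*(7*(1/121)*(-504) + 253) + 93169)*(-1/323977) = (284*(-3528/121 + 253) + 93169)*(-1/323977) = (284*(27085/121) + 93169)*(-1/323977) = (7692140/121 + 93169)*(-1/323977) = (18965589/121)*(-1/323977) = -18965589/39201217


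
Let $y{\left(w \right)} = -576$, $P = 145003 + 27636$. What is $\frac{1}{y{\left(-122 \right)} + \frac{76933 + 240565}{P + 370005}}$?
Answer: $- \frac{271322}{156122723} \approx -0.0017379$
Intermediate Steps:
$P = 172639$
$\frac{1}{y{\left(-122 \right)} + \frac{76933 + 240565}{P + 370005}} = \frac{1}{-576 + \frac{76933 + 240565}{172639 + 370005}} = \frac{1}{-576 + \frac{317498}{542644}} = \frac{1}{-576 + 317498 \cdot \frac{1}{542644}} = \frac{1}{-576 + \frac{158749}{271322}} = \frac{1}{- \frac{156122723}{271322}} = - \frac{271322}{156122723}$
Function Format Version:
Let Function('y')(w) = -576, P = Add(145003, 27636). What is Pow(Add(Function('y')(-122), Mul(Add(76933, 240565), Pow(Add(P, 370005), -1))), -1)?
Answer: Rational(-271322, 156122723) ≈ -0.0017379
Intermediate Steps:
P = 172639
Pow(Add(Function('y')(-122), Mul(Add(76933, 240565), Pow(Add(P, 370005), -1))), -1) = Pow(Add(-576, Mul(Add(76933, 240565), Pow(Add(172639, 370005), -1))), -1) = Pow(Add(-576, Mul(317498, Pow(542644, -1))), -1) = Pow(Add(-576, Mul(317498, Rational(1, 542644))), -1) = Pow(Add(-576, Rational(158749, 271322)), -1) = Pow(Rational(-156122723, 271322), -1) = Rational(-271322, 156122723)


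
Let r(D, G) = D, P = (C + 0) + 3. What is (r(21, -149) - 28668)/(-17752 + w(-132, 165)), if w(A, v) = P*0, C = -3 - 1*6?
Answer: 28647/17752 ≈ 1.6137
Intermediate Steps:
C = -9 (C = -3 - 6 = -9)
P = -6 (P = (-9 + 0) + 3 = -9 + 3 = -6)
w(A, v) = 0 (w(A, v) = -6*0 = 0)
(r(21, -149) - 28668)/(-17752 + w(-132, 165)) = (21 - 28668)/(-17752 + 0) = -28647/(-17752) = -28647*(-1/17752) = 28647/17752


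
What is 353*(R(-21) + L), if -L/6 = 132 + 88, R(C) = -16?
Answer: -471608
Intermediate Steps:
L = -1320 (L = -6*(132 + 88) = -6*220 = -1320)
353*(R(-21) + L) = 353*(-16 - 1320) = 353*(-1336) = -471608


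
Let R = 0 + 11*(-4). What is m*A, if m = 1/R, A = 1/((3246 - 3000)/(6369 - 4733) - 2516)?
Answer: 409/45275230 ≈ 9.0336e-6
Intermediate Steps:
R = -44 (R = 0 - 44 = -44)
A = -818/2057965 (A = 1/(246/1636 - 2516) = 1/(246*(1/1636) - 2516) = 1/(123/818 - 2516) = 1/(-2057965/818) = -818/2057965 ≈ -0.00039748)
m = -1/44 (m = 1/(-44) = -1/44 ≈ -0.022727)
m*A = -1/44*(-818/2057965) = 409/45275230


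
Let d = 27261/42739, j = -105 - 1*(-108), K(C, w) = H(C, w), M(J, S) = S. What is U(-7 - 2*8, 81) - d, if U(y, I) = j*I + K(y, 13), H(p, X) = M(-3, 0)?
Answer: 10358316/42739 ≈ 242.36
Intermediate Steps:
H(p, X) = 0
K(C, w) = 0
j = 3 (j = -105 + 108 = 3)
U(y, I) = 3*I (U(y, I) = 3*I + 0 = 3*I)
d = 27261/42739 (d = 27261*(1/42739) = 27261/42739 ≈ 0.63785)
U(-7 - 2*8, 81) - d = 3*81 - 1*27261/42739 = 243 - 27261/42739 = 10358316/42739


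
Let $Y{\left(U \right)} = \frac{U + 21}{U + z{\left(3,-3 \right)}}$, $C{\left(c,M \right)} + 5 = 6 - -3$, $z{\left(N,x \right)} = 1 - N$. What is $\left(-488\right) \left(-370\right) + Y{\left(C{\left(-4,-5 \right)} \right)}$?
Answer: $\frac{361145}{2} \approx 1.8057 \cdot 10^{5}$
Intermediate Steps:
$C{\left(c,M \right)} = 4$ ($C{\left(c,M \right)} = -5 + \left(6 - -3\right) = -5 + \left(6 + 3\right) = -5 + 9 = 4$)
$Y{\left(U \right)} = \frac{21 + U}{-2 + U}$ ($Y{\left(U \right)} = \frac{U + 21}{U + \left(1 - 3\right)} = \frac{21 + U}{U + \left(1 - 3\right)} = \frac{21 + U}{U - 2} = \frac{21 + U}{-2 + U}$)
$\left(-488\right) \left(-370\right) + Y{\left(C{\left(-4,-5 \right)} \right)} = \left(-488\right) \left(-370\right) + \frac{21 + 4}{-2 + 4} = 180560 + \frac{1}{2} \cdot 25 = 180560 + \frac{25}{2} = \frac{361145}{2}$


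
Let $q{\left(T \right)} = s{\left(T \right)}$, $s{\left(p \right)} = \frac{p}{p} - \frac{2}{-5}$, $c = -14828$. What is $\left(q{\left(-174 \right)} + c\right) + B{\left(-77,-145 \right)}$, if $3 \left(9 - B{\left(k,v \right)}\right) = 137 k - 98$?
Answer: $- \frac{56343}{5} \approx -11269.0$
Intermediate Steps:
$B{\left(k,v \right)} = \frac{125}{3} - \frac{137 k}{3}$ ($B{\left(k,v \right)} = 9 - \frac{137 k - 98}{3} = 9 - \frac{-98 + 137 k}{3} = 9 - \left(- \frac{98}{3} + \frac{137 k}{3}\right) = \frac{125}{3} - \frac{137 k}{3}$)
$s{\left(p \right)} = \frac{7}{5}$ ($s{\left(p \right)} = 1 - - \frac{2}{5} = 1 + \frac{2}{5} = \frac{7}{5}$)
$q{\left(T \right)} = \frac{7}{5}$
$\left(q{\left(-174 \right)} + c\right) + B{\left(-77,-145 \right)} = \left(\frac{7}{5} - 14828\right) + \left(\frac{125}{3} - - \frac{10549}{3}\right) = - \frac{74133}{5} + \left(\frac{125}{3} + \frac{10549}{3}\right) = - \frac{74133}{5} + 3558 = - \frac{56343}{5}$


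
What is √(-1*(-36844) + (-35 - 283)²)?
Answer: 4*√8623 ≈ 371.44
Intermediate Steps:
√(-1*(-36844) + (-35 - 283)²) = √(36844 + (-318)²) = √(36844 + 101124) = √137968 = 4*√8623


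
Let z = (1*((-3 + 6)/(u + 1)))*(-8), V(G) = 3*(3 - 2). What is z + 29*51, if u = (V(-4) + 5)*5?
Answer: 60615/41 ≈ 1478.4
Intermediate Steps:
V(G) = 3 (V(G) = 3*1 = 3)
u = 40 (u = (3 + 5)*5 = 8*5 = 40)
z = -24/41 (z = (1*((-3 + 6)/(40 + 1)))*(-8) = (1*(3/41))*(-8) = (3/41)*(-8) = -24/41 ≈ -0.58537)
z + 29*51 = -24/41 + 29*51 = -24/41 + 1479 = 60615/41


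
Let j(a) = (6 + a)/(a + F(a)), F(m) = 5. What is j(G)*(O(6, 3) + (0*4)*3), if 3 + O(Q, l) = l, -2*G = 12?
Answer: 0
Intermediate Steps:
G = -6 (G = -1/2*12 = -6)
j(a) = (6 + a)/(5 + a) (j(a) = (6 + a)/(a + 5) = (6 + a)/(5 + a))
O(Q, l) = -3 + l
j(G)*(O(6, 3) + (0*4)*3) = ((6 - 6)/(5 - 6))*((-3 + 3) + (0*4)*3) = (0/(-1))*(0 + 0*3) = (-1*0)*(0 + 0) = 0*0 = 0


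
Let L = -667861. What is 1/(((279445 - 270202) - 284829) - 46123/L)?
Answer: -667861/184053095423 ≈ -3.6286e-6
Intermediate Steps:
1/(((279445 - 270202) - 284829) - 46123/L) = 1/(((279445 - 270202) - 284829) - 46123/(-667861)) = 1/((9243 - 284829) - 46123*(-1/667861)) = 1/(-275586 + 46123/667861) = 1/(-184053095423/667861) = -667861/184053095423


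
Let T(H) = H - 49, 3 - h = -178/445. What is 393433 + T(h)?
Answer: 1966937/5 ≈ 3.9339e+5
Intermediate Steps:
h = 17/5 (h = 3 - (-178)/445 = 3 - 1*(-⅖) = 3 + ⅖ = 17/5 ≈ 3.4000)
T(H) = -49 + H
393433 + T(h) = 393433 + (-49 + 17/5) = 393433 - 228/5 = 1966937/5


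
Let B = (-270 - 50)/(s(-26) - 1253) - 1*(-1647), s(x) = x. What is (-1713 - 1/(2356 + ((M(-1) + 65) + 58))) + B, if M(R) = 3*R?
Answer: -208218023/3166804 ≈ -65.750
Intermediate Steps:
B = 2106833/1279 (B = (-270 - 50)/(-26 - 1253) - 1*(-1647) = -320/(-1279) + 1647 = -320*(-1/1279) + 1647 = 320/1279 + 1647 = 2106833/1279 ≈ 1647.3)
(-1713 - 1/(2356 + ((M(-1) + 65) + 58))) + B = (-1713 - 1/(2356 + ((3*(-1) + 65) + 58))) + 2106833/1279 = (-1713 - 1/(2356 + ((-3 + 65) + 58))) + 2106833/1279 = (-1713 - 1/(2356 + (62 + 58))) + 2106833/1279 = (-1713 - 1/(2356 + 120)) + 2106833/1279 = (-1713 - 1/2476) + 2106833/1279 = -4241389/2476 + 2106833/1279 = -208218023/3166804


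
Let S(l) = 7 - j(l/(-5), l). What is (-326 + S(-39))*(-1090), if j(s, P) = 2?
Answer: 349890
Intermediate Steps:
S(l) = 5 (S(l) = 7 - 1*2 = 7 - 2 = 5)
(-326 + S(-39))*(-1090) = (-326 + 5)*(-1090) = -321*(-1090) = 349890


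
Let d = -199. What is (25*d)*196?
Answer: -975100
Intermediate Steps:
(25*d)*196 = (25*(-199))*196 = -4975*196 = -975100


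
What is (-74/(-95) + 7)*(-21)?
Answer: -15519/95 ≈ -163.36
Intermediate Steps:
(-74/(-95) + 7)*(-21) = (-74*(-1/95) + 7)*(-21) = (74/95 + 7)*(-21) = (739/95)*(-21) = -15519/95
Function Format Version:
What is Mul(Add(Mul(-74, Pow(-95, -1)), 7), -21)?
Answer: Rational(-15519, 95) ≈ -163.36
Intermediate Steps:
Mul(Add(Mul(-74, Pow(-95, -1)), 7), -21) = Mul(Add(Mul(-74, Rational(-1, 95)), 7), -21) = Mul(Add(Rational(74, 95), 7), -21) = Mul(Rational(739, 95), -21) = Rational(-15519, 95)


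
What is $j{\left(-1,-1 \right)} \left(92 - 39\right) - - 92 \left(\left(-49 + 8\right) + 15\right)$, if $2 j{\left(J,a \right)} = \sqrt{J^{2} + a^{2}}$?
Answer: $-2392 + \frac{53 \sqrt{2}}{2} \approx -2354.5$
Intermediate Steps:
$j{\left(J,a \right)} = \frac{\sqrt{J^{2} + a^{2}}}{2}$
$j{\left(-1,-1 \right)} \left(92 - 39\right) - - 92 \left(\left(-49 + 8\right) + 15\right) = \frac{\sqrt{\left(-1\right)^{2} + \left(-1\right)^{2}}}{2} \left(92 - 39\right) - - 92 \left(\left(-49 + 8\right) + 15\right) = \frac{\sqrt{1 + 1}}{2} \cdot 53 - - 92 \left(-41 + 15\right) = \frac{\sqrt{2}}{2} \cdot 53 - \left(-92\right) \left(-26\right) = \frac{53 \sqrt{2}}{2} - 2392 = -2392 + \frac{53 \sqrt{2}}{2}$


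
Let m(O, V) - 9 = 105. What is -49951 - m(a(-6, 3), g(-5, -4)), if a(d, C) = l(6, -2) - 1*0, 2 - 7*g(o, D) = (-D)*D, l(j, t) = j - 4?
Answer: -50065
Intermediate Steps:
l(j, t) = -4 + j
g(o, D) = 2/7 + D²/7 (g(o, D) = 2/7 - (-D)*D/7 = 2/7 - (-1)*D²/7 = 2/7 + D²/7)
a(d, C) = 2 (a(d, C) = (-4 + 6) - 1*0 = 2 + 0 = 2)
m(O, V) = 114 (m(O, V) = 9 + 105 = 114)
-49951 - m(a(-6, 3), g(-5, -4)) = -49951 - 1*114 = -49951 - 114 = -50065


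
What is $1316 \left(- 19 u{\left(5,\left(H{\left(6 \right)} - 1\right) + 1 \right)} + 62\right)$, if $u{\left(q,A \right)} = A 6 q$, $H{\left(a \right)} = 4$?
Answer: $-2918888$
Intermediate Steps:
$u{\left(q,A \right)} = 6 A q$
$1316 \left(- 19 u{\left(5,\left(H{\left(6 \right)} - 1\right) + 1 \right)} + 62\right) = 1316 \left(- 19 \cdot 6 \left(\left(4 - 1\right) + 1\right) 5 + 62\right) = 1316 \left(- 19 \cdot 6 \left(3 + 1\right) 5 + 62\right) = 1316 \left(- 19 \cdot 6 \cdot 4 \cdot 5 + 62\right) = 1316 \left(\left(-19\right) 120 + 62\right) = 1316 \left(-2280 + 62\right) = 1316 \left(-2218\right) = -2918888$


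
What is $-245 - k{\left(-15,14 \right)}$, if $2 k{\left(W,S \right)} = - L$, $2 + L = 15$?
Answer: $- \frac{477}{2} \approx -238.5$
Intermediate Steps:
$L = 13$ ($L = -2 + 15 = 13$)
$k{\left(W,S \right)} = - \frac{13}{2}$ ($k{\left(W,S \right)} = \frac{\left(-1\right) 13}{2} = \frac{1}{2} \left(-13\right) = - \frac{13}{2}$)
$-245 - k{\left(-15,14 \right)} = -245 - - \frac{13}{2} = -245 + \frac{13}{2} = - \frac{477}{2}$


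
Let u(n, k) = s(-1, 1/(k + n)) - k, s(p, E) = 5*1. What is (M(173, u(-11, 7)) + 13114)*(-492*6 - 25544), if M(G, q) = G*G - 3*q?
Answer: -1226724304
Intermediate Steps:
s(p, E) = 5
u(n, k) = 5 - k
M(G, q) = G**2 - 3*q
(M(173, u(-11, 7)) + 13114)*(-492*6 - 25544) = ((173**2 - 3*(5 - 1*7)) + 13114)*(-492*6 - 25544) = ((29929 - 3*(5 - 7)) + 13114)*(-2952 - 25544) = ((29929 - 3*(-2)) + 13114)*(-28496) = ((29929 + 6) + 13114)*(-28496) = (29935 + 13114)*(-28496) = 43049*(-28496) = -1226724304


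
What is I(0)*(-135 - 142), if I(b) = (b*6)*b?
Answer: 0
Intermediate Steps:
I(b) = 6*b² (I(b) = (6*b)*b = 6*b²)
I(0)*(-135 - 142) = (6*0²)*(-135 - 142) = (6*0)*(-277) = 0*(-277) = 0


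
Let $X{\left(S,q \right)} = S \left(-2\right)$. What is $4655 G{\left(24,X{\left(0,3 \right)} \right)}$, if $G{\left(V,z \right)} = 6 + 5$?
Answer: $51205$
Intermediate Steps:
$X{\left(S,q \right)} = - 2 S$
$G{\left(V,z \right)} = 11$
$4655 G{\left(24,X{\left(0,3 \right)} \right)} = 4655 \cdot 11 = 51205$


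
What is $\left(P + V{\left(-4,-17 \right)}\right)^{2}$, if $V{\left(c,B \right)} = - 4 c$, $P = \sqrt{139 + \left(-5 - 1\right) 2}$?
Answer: $\left(16 + \sqrt{127}\right)^{2} \approx 743.62$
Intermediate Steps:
$P = \sqrt{127}$ ($P = \sqrt{139 - 12} = \sqrt{127} \approx 11.269$)
$\left(P + V{\left(-4,-17 \right)}\right)^{2} = \left(\sqrt{127} - -16\right)^{2} = \left(\sqrt{127} + 16\right)^{2} = \left(16 + \sqrt{127}\right)^{2}$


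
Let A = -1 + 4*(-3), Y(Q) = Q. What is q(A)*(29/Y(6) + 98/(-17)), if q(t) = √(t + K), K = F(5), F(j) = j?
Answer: -95*I*√2/51 ≈ -2.6343*I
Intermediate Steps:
A = -13 (A = -1 - 12 = -13)
K = 5
q(t) = √(5 + t) (q(t) = √(t + 5) = √(5 + t))
q(A)*(29/Y(6) + 98/(-17)) = √(5 - 13)*(29/6 + 98/(-17)) = √(-8)*(29*(⅙) + 98*(-1/17)) = (2*I*√2)*(29/6 - 98/17) = (2*I*√2)*(-95/102) = -95*I*√2/51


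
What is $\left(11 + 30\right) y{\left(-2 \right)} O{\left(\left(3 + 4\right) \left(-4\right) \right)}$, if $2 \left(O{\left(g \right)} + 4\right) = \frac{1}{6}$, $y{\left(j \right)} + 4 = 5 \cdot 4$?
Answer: $- \frac{7708}{3} \approx -2569.3$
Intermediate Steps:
$y{\left(j \right)} = 16$ ($y{\left(j \right)} = -4 + 5 \cdot 4 = -4 + 20 = 16$)
$O{\left(g \right)} = - \frac{47}{12}$ ($O{\left(g \right)} = -4 + \frac{1}{2 \cdot 6} = -4 + \frac{1}{2} \cdot \frac{1}{6} = -4 + \frac{1}{12} = - \frac{47}{12}$)
$\left(11 + 30\right) y{\left(-2 \right)} O{\left(\left(3 + 4\right) \left(-4\right) \right)} = \left(11 + 30\right) 16 \left(- \frac{47}{12}\right) = 41 \left(- \frac{188}{3}\right) = - \frac{7708}{3}$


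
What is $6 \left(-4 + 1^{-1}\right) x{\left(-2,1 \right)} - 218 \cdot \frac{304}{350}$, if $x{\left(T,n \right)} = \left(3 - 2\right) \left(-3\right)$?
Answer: $- \frac{23686}{175} \approx -135.35$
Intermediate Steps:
$x{\left(T,n \right)} = -3$ ($x{\left(T,n \right)} = 1 \left(-3\right) = -3$)
$6 \left(-4 + 1^{-1}\right) x{\left(-2,1 \right)} - 218 \cdot \frac{304}{350} = 6 \left(-4 + 1^{-1}\right) \left(-3\right) - 218 \cdot \frac{304}{350} = 6 \left(-4 + 1\right) \left(-3\right) - 218 \cdot 304 \cdot \frac{1}{350} = 6 \left(-3\right) \left(-3\right) - \frac{33136}{175} = \left(-18\right) \left(-3\right) - \frac{33136}{175} = 54 - \frac{33136}{175} = - \frac{23686}{175}$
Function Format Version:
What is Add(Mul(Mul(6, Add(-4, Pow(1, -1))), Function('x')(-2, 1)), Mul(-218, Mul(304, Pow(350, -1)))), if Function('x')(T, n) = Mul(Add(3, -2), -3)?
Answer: Rational(-23686, 175) ≈ -135.35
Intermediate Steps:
Function('x')(T, n) = -3 (Function('x')(T, n) = Mul(1, -3) = -3)
Add(Mul(Mul(6, Add(-4, Pow(1, -1))), Function('x')(-2, 1)), Mul(-218, Mul(304, Pow(350, -1)))) = Add(Mul(Mul(6, Add(-4, Pow(1, -1))), -3), Mul(-218, Mul(304, Pow(350, -1)))) = Add(Mul(Mul(6, Add(-4, 1)), -3), Mul(-218, Mul(304, Rational(1, 350)))) = Add(Mul(Mul(6, -3), -3), Mul(-218, Rational(152, 175))) = Add(Mul(-18, -3), Rational(-33136, 175)) = Add(54, Rational(-33136, 175)) = Rational(-23686, 175)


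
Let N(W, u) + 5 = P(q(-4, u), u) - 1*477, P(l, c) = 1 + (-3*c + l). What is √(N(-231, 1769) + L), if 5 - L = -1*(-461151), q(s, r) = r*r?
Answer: √2662427 ≈ 1631.7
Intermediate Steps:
q(s, r) = r²
P(l, c) = 1 + l - 3*c (P(l, c) = 1 + (l - 3*c) = 1 + l - 3*c)
N(W, u) = -481 + u² - 3*u (N(W, u) = -5 + ((1 + u² - 3*u) - 1*477) = -5 + ((1 + u² - 3*u) - 477) = -5 + (-476 + u² - 3*u) = -481 + u² - 3*u)
L = -461146 (L = 5 - (-1)*(-461151) = 5 - 1*461151 = 5 - 461151 = -461146)
√(N(-231, 1769) + L) = √((-481 + 1769² - 3*1769) - 461146) = √((-481 + 3129361 - 5307) - 461146) = √(3123573 - 461146) = √2662427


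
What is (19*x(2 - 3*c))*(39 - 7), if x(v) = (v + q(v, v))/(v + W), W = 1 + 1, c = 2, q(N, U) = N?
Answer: 2432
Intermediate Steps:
W = 2
x(v) = 2*v/(2 + v) (x(v) = (v + v)/(v + 2) = (2*v)/(2 + v) = 2*v/(2 + v))
(19*x(2 - 3*c))*(39 - 7) = (19*(2*(2 - 3*2)/(2 + (2 - 3*2))))*(39 - 7) = (19*(2*(2 - 6)/(2 + (2 - 6))))*32 = (19*(2*(-4)/(2 - 4)))*32 = (19*(2*(-4)/(-2)))*32 = (19*(2*(-4)*(-1/2)))*32 = (19*4)*32 = 76*32 = 2432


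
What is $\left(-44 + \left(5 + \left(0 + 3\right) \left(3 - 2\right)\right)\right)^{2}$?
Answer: $1296$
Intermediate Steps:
$\left(-44 + \left(5 + \left(0 + 3\right) \left(3 - 2\right)\right)\right)^{2} = \left(-44 + \left(5 + 3 \cdot 1\right)\right)^{2} = \left(-44 + \left(5 + 3\right)\right)^{2} = \left(-44 + 8\right)^{2} = \left(-36\right)^{2} = 1296$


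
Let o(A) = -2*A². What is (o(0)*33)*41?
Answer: 0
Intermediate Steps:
(o(0)*33)*41 = (-2*0²*33)*41 = (-2*0*33)*41 = (0*33)*41 = 0*41 = 0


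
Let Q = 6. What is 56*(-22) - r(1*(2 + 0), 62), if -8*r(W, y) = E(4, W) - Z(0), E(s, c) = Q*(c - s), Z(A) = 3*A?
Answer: -2467/2 ≈ -1233.5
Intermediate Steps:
E(s, c) = -6*s + 6*c (E(s, c) = 6*(c - s) = -6*s + 6*c)
r(W, y) = 3 - 3*W/4 (r(W, y) = -((-6*4 + 6*W) - 3*0)/8 = -((-24 + 6*W) - 1*0)/8 = -((-24 + 6*W) + 0)/8 = -(-24 + 6*W)/8 = 3 - 3*W/4)
56*(-22) - r(1*(2 + 0), 62) = 56*(-22) - (3 - 3*(2 + 0)/4) = -1232 - (3 - 3*2/4) = -1232 - (3 - 3/4*2) = -1232 - (3 - 3/2) = -1232 - 1*3/2 = -1232 - 3/2 = -2467/2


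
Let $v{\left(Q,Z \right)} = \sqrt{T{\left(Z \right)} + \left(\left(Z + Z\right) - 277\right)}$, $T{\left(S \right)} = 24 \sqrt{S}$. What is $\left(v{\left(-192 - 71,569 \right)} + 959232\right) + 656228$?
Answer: $1615460 + \sqrt{861 + 24 \sqrt{569}} \approx 1.6155 \cdot 10^{6}$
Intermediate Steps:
$v{\left(Q,Z \right)} = \sqrt{-277 + 2 Z + 24 \sqrt{Z}}$ ($v{\left(Q,Z \right)} = \sqrt{24 \sqrt{Z} + \left(\left(Z + Z\right) - 277\right)} = \sqrt{24 \sqrt{Z} + \left(2 Z - 277\right)} = \sqrt{24 \sqrt{Z} + \left(-277 + 2 Z\right)} = \sqrt{-277 + 2 Z + 24 \sqrt{Z}}$)
$\left(v{\left(-192 - 71,569 \right)} + 959232\right) + 656228 = \left(\sqrt{-277 + 2 \cdot 569 + 24 \sqrt{569}} + 959232\right) + 656228 = \left(\sqrt{-277 + 1138 + 24 \sqrt{569}} + 959232\right) + 656228 = \left(\sqrt{861 + 24 \sqrt{569}} + 959232\right) + 656228 = \left(959232 + \sqrt{861 + 24 \sqrt{569}}\right) + 656228 = 1615460 + \sqrt{861 + 24 \sqrt{569}}$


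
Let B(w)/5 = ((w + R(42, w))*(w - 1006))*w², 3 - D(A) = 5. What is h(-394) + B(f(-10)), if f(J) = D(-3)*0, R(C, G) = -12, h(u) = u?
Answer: -394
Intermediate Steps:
D(A) = -2 (D(A) = 3 - 1*5 = 3 - 5 = -2)
f(J) = 0 (f(J) = -2*0 = 0)
B(w) = 5*w²*(-1006 + w)*(-12 + w) (B(w) = 5*(((w - 12)*(w - 1006))*w²) = 5*(((-12 + w)*(-1006 + w))*w²) = 5*(((-1006 + w)*(-12 + w))*w²) = 5*(w²*(-1006 + w)*(-12 + w)) = 5*w²*(-1006 + w)*(-12 + w))
h(-394) + B(f(-10)) = -394 + 5*0²*(12072 + 0² - 1018*0) = -394 + 5*0*(12072 + 0 + 0) = -394 + 5*0*12072 = -394 + 0 = -394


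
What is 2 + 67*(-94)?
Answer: -6296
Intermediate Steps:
2 + 67*(-94) = 2 - 6298 = -6296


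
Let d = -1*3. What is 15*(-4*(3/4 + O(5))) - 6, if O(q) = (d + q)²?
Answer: -291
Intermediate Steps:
d = -3
O(q) = (-3 + q)²
15*(-4*(3/4 + O(5))) - 6 = 15*(-4*(3/4 + (-3 + 5)²)) - 6 = 15*(-4*(3*(¼) + 2²)) - 6 = 15*(-4*(¾ + 4)) - 6 = 15*(-4*19/4) - 6 = 15*(-19) - 6 = -285 - 6 = -291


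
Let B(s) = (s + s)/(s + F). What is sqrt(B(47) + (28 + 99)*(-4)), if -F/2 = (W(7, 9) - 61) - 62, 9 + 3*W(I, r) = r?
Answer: 25*I*sqrt(69734)/293 ≈ 22.532*I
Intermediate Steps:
W(I, r) = -3 + r/3
F = 246 (F = -2*(((-3 + (1/3)*9) - 61) - 62) = -2*(((-3 + 3) - 61) - 62) = -2*((0 - 61) - 62) = -2*(-61 - 62) = -2*(-123) = 246)
B(s) = 2*s/(246 + s) (B(s) = (s + s)/(s + 246) = (2*s)/(246 + s) = 2*s/(246 + s))
sqrt(B(47) + (28 + 99)*(-4)) = sqrt(2*47/(246 + 47) + (28 + 99)*(-4)) = sqrt(2*47/293 + 127*(-4)) = sqrt(2*47*(1/293) - 508) = sqrt(94/293 - 508) = sqrt(-148750/293) = 25*I*sqrt(69734)/293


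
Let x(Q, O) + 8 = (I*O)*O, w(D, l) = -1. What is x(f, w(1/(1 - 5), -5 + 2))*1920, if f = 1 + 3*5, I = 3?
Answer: -9600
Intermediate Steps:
f = 16 (f = 1 + 15 = 16)
x(Q, O) = -8 + 3*O² (x(Q, O) = -8 + (3*O)*O = -8 + 3*O²)
x(f, w(1/(1 - 5), -5 + 2))*1920 = (-8 + 3*(-1)²)*1920 = (-8 + 3*1)*1920 = (-8 + 3)*1920 = -5*1920 = -9600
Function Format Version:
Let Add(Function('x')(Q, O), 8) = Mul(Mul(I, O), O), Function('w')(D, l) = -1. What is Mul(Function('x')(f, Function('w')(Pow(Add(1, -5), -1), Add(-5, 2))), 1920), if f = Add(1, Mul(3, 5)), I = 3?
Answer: -9600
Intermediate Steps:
f = 16 (f = Add(1, 15) = 16)
Function('x')(Q, O) = Add(-8, Mul(3, Pow(O, 2))) (Function('x')(Q, O) = Add(-8, Mul(Mul(3, O), O)) = Add(-8, Mul(3, Pow(O, 2))))
Mul(Function('x')(f, Function('w')(Pow(Add(1, -5), -1), Add(-5, 2))), 1920) = Mul(Add(-8, Mul(3, Pow(-1, 2))), 1920) = Mul(Add(-8, Mul(3, 1)), 1920) = Mul(Add(-8, 3), 1920) = Mul(-5, 1920) = -9600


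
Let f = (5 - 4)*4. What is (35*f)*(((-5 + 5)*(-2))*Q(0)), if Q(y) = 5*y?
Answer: 0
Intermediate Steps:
f = 4 (f = 1*4 = 4)
(35*f)*(((-5 + 5)*(-2))*Q(0)) = (35*4)*(((-5 + 5)*(-2))*(5*0)) = 140*((0*(-2))*0) = 140*(0*0) = 140*0 = 0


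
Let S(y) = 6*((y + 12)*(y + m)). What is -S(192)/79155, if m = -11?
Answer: -24616/8795 ≈ -2.7989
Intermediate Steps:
S(y) = 6*(-11 + y)*(12 + y) (S(y) = 6*((y + 12)*(y - 11)) = 6*((12 + y)*(-11 + y)) = 6*((-11 + y)*(12 + y)) = 6*(-11 + y)*(12 + y))
-S(192)/79155 = -(-792 + 6*192 + 6*192²)/79155 = -(-792 + 1152 + 6*36864)/79155 = -(-792 + 1152 + 221184)/79155 = -221544/79155 = -1*24616/8795 = -24616/8795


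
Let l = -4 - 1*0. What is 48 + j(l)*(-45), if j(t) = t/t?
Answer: 3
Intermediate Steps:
l = -4 (l = -4 + 0 = -4)
j(t) = 1
48 + j(l)*(-45) = 48 + 1*(-45) = 48 - 45 = 3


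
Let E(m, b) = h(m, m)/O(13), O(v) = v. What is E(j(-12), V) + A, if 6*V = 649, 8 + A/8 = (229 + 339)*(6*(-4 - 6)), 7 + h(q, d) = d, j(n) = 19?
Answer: -3545140/13 ≈ -2.7270e+5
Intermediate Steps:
h(q, d) = -7 + d
A = -272704 (A = -64 + 8*((229 + 339)*(6*(-4 - 6))) = -64 + 8*(568*(6*(-10))) = -64 + 8*(568*(-60)) = -64 + 8*(-34080) = -64 - 272640 = -272704)
V = 649/6 (V = (⅙)*649 = 649/6 ≈ 108.17)
E(m, b) = -7/13 + m/13 (E(m, b) = (-7 + m)/13 = (-7 + m)*(1/13) = -7/13 + m/13)
E(j(-12), V) + A = (-7/13 + (1/13)*19) - 272704 = (-7/13 + 19/13) - 272704 = 12/13 - 272704 = -3545140/13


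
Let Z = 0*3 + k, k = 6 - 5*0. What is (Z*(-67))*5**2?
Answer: -10050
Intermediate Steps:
k = 6 (k = 6 + 0 = 6)
Z = 6 (Z = 0*3 + 6 = 0 + 6 = 6)
(Z*(-67))*5**2 = (6*(-67))*5**2 = -402*25 = -10050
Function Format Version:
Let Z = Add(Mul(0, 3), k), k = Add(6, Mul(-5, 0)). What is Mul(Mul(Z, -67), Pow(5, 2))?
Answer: -10050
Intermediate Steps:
k = 6 (k = Add(6, 0) = 6)
Z = 6 (Z = Add(Mul(0, 3), 6) = Add(0, 6) = 6)
Mul(Mul(Z, -67), Pow(5, 2)) = Mul(Mul(6, -67), Pow(5, 2)) = Mul(-402, 25) = -10050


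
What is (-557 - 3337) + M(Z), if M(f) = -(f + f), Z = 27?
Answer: -3948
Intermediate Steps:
M(f) = -2*f
(-557 - 3337) + M(Z) = (-557 - 3337) - 2*27 = -3894 - 54 = -3948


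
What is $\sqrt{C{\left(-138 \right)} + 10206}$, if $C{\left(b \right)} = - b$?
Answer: $2 \sqrt{2586} \approx 101.71$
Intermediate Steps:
$\sqrt{C{\left(-138 \right)} + 10206} = \sqrt{\left(-1\right) \left(-138\right) + 10206} = \sqrt{138 + 10206} = \sqrt{10344} = 2 \sqrt{2586}$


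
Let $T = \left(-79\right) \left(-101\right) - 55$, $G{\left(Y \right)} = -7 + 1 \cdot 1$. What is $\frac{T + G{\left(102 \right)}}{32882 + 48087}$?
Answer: $\frac{7918}{80969} \approx 0.09779$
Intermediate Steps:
$G{\left(Y \right)} = -6$ ($G{\left(Y \right)} = -7 + 1 = -6$)
$T = 7924$ ($T = 7979 - 55 = 7924$)
$\frac{T + G{\left(102 \right)}}{32882 + 48087} = \frac{7924 - 6}{32882 + 48087} = \frac{7918}{80969}$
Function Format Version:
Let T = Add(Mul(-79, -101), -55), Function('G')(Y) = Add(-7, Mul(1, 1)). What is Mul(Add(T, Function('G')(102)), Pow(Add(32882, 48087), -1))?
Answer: Rational(7918, 80969) ≈ 0.097790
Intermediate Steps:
Function('G')(Y) = -6 (Function('G')(Y) = Add(-7, 1) = -6)
T = 7924 (T = Add(7979, -55) = 7924)
Mul(Add(T, Function('G')(102)), Pow(Add(32882, 48087), -1)) = Mul(Add(7924, -6), Pow(Add(32882, 48087), -1)) = Mul(7918, Pow(80969, -1)) = Mul(7918, Rational(1, 80969)) = Rational(7918, 80969)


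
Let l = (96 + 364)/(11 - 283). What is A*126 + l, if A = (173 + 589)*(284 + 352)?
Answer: 4152326861/68 ≈ 6.1064e+7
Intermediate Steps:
A = 484632 (A = 762*636 = 484632)
l = -115/68 (l = 460/(-272) = 460*(-1/272) = -115/68 ≈ -1.6912)
A*126 + l = 484632*126 - 115/68 = 61063632 - 115/68 = 4152326861/68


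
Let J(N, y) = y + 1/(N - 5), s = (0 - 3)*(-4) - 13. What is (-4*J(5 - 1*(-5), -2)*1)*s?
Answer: -36/5 ≈ -7.2000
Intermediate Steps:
s = -1 (s = -3*(-4) - 13 = 12 - 13 = -1)
J(N, y) = y + 1/(-5 + N)
(-4*J(5 - 1*(-5), -2)*1)*s = (-4*(1 - 5*(-2) + (5 - 1*(-5))*(-2))/(-5 + (5 - 1*(-5)))*1)*(-1) = (-4*(1 + 10 + (5 + 5)*(-2))/(-5 + (5 + 5))*1)*(-1) = (-4*(1 + 10 + 10*(-2))/(-5 + 10)*1)*(-1) = (-4*(1 + 10 - 20)/5*1)*(-1) = (-4*(-9)/5*1)*(-1) = (-4*(-9/5)*1)*(-1) = ((36/5)*1)*(-1) = (36/5)*(-1) = -36/5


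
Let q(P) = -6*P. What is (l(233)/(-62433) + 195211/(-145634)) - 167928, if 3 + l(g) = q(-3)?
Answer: -508958427675763/3030789174 ≈ -1.6793e+5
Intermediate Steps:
l(g) = 15 (l(g) = -3 - 6*(-3) = -3 + 18 = 15)
(l(233)/(-62433) + 195211/(-145634)) - 167928 = (15/(-62433) + 195211/(-145634)) - 167928 = (15*(-1/62433) + 195211*(-1/145634)) - 167928 = (-5/20811 - 195211/145634) - 167928 = -4063264291/3030789174 - 167928 = -508958427675763/3030789174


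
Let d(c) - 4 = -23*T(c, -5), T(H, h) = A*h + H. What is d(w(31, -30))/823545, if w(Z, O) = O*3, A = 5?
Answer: 883/274515 ≈ 0.0032166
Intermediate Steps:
w(Z, O) = 3*O
T(H, h) = H + 5*h (T(H, h) = 5*h + H = H + 5*h)
d(c) = 579 - 23*c (d(c) = 4 - 23*(c + 5*(-5)) = 4 - 23*(c - 25) = 4 - 23*(-25 + c) = 4 + (575 - 23*c) = 579 - 23*c)
d(w(31, -30))/823545 = (579 - 69*(-30))/823545 = (579 - 23*(-90))*(1/823545) = (579 + 2070)*(1/823545) = 2649*(1/823545) = 883/274515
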